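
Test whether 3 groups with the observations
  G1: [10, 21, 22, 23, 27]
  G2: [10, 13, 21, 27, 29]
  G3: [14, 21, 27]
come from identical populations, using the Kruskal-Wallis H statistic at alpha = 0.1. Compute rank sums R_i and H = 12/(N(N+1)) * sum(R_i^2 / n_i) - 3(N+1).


Step 1: Combine all N = 13 observations and assign midranks.
sorted (value, group, rank): (10,G1,1.5), (10,G2,1.5), (13,G2,3), (14,G3,4), (21,G1,6), (21,G2,6), (21,G3,6), (22,G1,8), (23,G1,9), (27,G1,11), (27,G2,11), (27,G3,11), (29,G2,13)
Step 2: Sum ranks within each group.
R_1 = 35.5 (n_1 = 5)
R_2 = 34.5 (n_2 = 5)
R_3 = 21 (n_3 = 3)
Step 3: H = 12/(N(N+1)) * sum(R_i^2/n_i) - 3(N+1)
     = 12/(13*14) * (35.5^2/5 + 34.5^2/5 + 21^2/3) - 3*14
     = 0.065934 * 637.1 - 42
     = 0.006593.
Step 4: Ties present; correction factor C = 1 - 54/(13^3 - 13) = 0.975275. Corrected H = 0.006593 / 0.975275 = 0.006761.
Step 5: Under H0, H ~ chi^2(2); p-value = 0.996625.
Step 6: alpha = 0.1. fail to reject H0.

H = 0.0068, df = 2, p = 0.996625, fail to reject H0.


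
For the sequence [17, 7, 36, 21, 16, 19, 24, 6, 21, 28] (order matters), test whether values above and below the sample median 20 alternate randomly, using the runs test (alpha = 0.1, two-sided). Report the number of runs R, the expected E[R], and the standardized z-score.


Step 1: Compute median = 20; label A = above, B = below.
Labels in order: BBAABBABAA  (n_A = 5, n_B = 5)
Step 2: Count runs R = 6.
Step 3: Under H0 (random ordering), E[R] = 2*n_A*n_B/(n_A+n_B) + 1 = 2*5*5/10 + 1 = 6.0000.
        Var[R] = 2*n_A*n_B*(2*n_A*n_B - n_A - n_B) / ((n_A+n_B)^2 * (n_A+n_B-1)) = 2000/900 = 2.2222.
        SD[R] = 1.4907.
Step 4: R = E[R], so z = 0 with no continuity correction.
Step 5: Two-sided p-value via normal approximation = 2*(1 - Phi(|z|)) = 1.000000.
Step 6: alpha = 0.1. fail to reject H0.

R = 6, z = 0.0000, p = 1.000000, fail to reject H0.


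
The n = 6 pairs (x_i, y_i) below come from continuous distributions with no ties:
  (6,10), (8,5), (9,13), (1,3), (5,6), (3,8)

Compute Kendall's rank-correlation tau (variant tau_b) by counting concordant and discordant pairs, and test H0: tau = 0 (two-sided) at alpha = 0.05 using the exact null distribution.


Step 1: Enumerate the 15 unordered pairs (i,j) with i<j and classify each by sign(x_j-x_i) * sign(y_j-y_i).
  (1,2):dx=+2,dy=-5->D; (1,3):dx=+3,dy=+3->C; (1,4):dx=-5,dy=-7->C; (1,5):dx=-1,dy=-4->C
  (1,6):dx=-3,dy=-2->C; (2,3):dx=+1,dy=+8->C; (2,4):dx=-7,dy=-2->C; (2,5):dx=-3,dy=+1->D
  (2,6):dx=-5,dy=+3->D; (3,4):dx=-8,dy=-10->C; (3,5):dx=-4,dy=-7->C; (3,6):dx=-6,dy=-5->C
  (4,5):dx=+4,dy=+3->C; (4,6):dx=+2,dy=+5->C; (5,6):dx=-2,dy=+2->D
Step 2: C = 11, D = 4, total pairs = 15.
Step 3: tau = (C - D)/(n(n-1)/2) = (11 - 4)/15 = 0.466667.
Step 4: Exact two-sided p-value (enumerate n! = 720 permutations of y under H0): p = 0.272222.
Step 5: alpha = 0.05. fail to reject H0.

tau_b = 0.4667 (C=11, D=4), p = 0.272222, fail to reject H0.


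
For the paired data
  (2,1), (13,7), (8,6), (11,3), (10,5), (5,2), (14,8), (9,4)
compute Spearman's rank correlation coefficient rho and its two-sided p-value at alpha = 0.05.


Step 1: Rank x and y separately (midranks; no ties here).
rank(x): 2->1, 13->7, 8->3, 11->6, 10->5, 5->2, 14->8, 9->4
rank(y): 1->1, 7->7, 6->6, 3->3, 5->5, 2->2, 8->8, 4->4
Step 2: d_i = R_x(i) - R_y(i); compute d_i^2.
  (1-1)^2=0, (7-7)^2=0, (3-6)^2=9, (6-3)^2=9, (5-5)^2=0, (2-2)^2=0, (8-8)^2=0, (4-4)^2=0
sum(d^2) = 18.
Step 3: rho = 1 - 6*18 / (8*(8^2 - 1)) = 1 - 108/504 = 0.785714.
Step 4: Under H0, t = rho * sqrt((n-2)/(1-rho^2)) = 3.1113 ~ t(6).
Step 5: Two-sided p-value from the t-distribution with 6 df = 0.020815.
Step 6: alpha = 0.05. reject H0.

rho = 0.7857, p = 0.020815, reject H0 at alpha = 0.05.


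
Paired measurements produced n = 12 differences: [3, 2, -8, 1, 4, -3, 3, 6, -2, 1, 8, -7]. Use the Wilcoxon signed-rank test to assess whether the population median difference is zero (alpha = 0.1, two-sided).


Step 1: Drop any zero differences (none here) and take |d_i|.
|d| = [3, 2, 8, 1, 4, 3, 3, 6, 2, 1, 8, 7]
Step 2: Midrank |d_i| (ties get averaged ranks).
ranks: |3|->6, |2|->3.5, |8|->11.5, |1|->1.5, |4|->8, |3|->6, |3|->6, |6|->9, |2|->3.5, |1|->1.5, |8|->11.5, |7|->10
Step 3: Attach original signs; sum ranks with positive sign and with negative sign.
W+ = 6 + 3.5 + 1.5 + 8 + 6 + 9 + 1.5 + 11.5 = 47
W- = 11.5 + 6 + 3.5 + 10 = 31
(Check: W+ + W- = 78 should equal n(n+1)/2 = 78.)
Step 4: Test statistic W = min(W+, W-) = 31.
Step 5: Ties in |d|, so use the tie-corrected normal approximation.
        E[W] = n(n+1)/4 = 12*13/4 = 39.
        Tie groups: |d|=1 (t=2), |d|=2 (t=2), |d|=3 (t=3), |d|=8 (t=2); sum(t^3 - t) = 42.
        Var[W] = n(n+1)(2n+1)/24 - sum(t^3-t)/48 = 3900/24 - 42/48 = 161.625.
        z = (W - E[W]) / sqrt(Var[W]) = (31 - 39) / 12.7132 = -0.6293.
        Two-sided p = 2*Phi(z) = 0.529174.
Step 6: alpha = 0.1. fail to reject H0.

W+ = 47, W- = 31, W = min = 31, p = 0.529174, fail to reject H0.


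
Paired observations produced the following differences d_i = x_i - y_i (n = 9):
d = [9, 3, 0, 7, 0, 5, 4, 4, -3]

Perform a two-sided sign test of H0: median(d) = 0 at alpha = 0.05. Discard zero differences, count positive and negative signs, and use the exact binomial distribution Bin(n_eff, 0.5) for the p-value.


Step 1: Discard zero differences. Original n = 9; n_eff = number of nonzero differences = 7.
Nonzero differences (with sign): +9, +3, +7, +5, +4, +4, -3
Step 2: Count signs: positive = 6, negative = 1.
Step 3: Under H0: P(positive) = 0.5, so the number of positives S ~ Bin(7, 0.5).
Step 4: Two-sided exact p-value = sum of Bin(7,0.5) probabilities at or below the observed probability = 0.125000.
Step 5: alpha = 0.05. fail to reject H0.

n_eff = 7, pos = 6, neg = 1, p = 0.125000, fail to reject H0.


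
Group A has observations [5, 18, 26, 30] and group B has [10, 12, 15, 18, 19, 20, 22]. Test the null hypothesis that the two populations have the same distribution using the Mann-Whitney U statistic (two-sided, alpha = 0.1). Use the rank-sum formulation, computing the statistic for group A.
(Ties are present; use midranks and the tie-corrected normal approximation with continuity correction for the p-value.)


Step 1: Combine and sort all 11 observations; assign midranks.
sorted (value, group): (5,X), (10,Y), (12,Y), (15,Y), (18,X), (18,Y), (19,Y), (20,Y), (22,Y), (26,X), (30,X)
ranks: 5->1, 10->2, 12->3, 15->4, 18->5.5, 18->5.5, 19->7, 20->8, 22->9, 26->10, 30->11
Step 2: Rank sum for X: R1 = 1 + 5.5 + 10 + 11 = 27.5.
Step 3: U_X = R1 - n1(n1+1)/2 = 27.5 - 4*5/2 = 27.5 - 10 = 17.5.
       U_Y = n1*n2 - U_X = 28 - 17.5 = 10.5.
Step 4: Ties are present, so use the tie-corrected normal approximation (with continuity correction) for the p-value.
Step 5: p-value = 0.569872; compare to alpha = 0.1. fail to reject H0.

U_X = 17.5, p = 0.569872, fail to reject H0 at alpha = 0.1.


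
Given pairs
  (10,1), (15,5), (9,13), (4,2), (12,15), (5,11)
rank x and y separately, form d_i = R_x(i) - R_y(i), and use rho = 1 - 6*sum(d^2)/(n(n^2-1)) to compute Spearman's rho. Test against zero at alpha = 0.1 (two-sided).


Step 1: Rank x and y separately (midranks; no ties here).
rank(x): 10->4, 15->6, 9->3, 4->1, 12->5, 5->2
rank(y): 1->1, 5->3, 13->5, 2->2, 15->6, 11->4
Step 2: d_i = R_x(i) - R_y(i); compute d_i^2.
  (4-1)^2=9, (6-3)^2=9, (3-5)^2=4, (1-2)^2=1, (5-6)^2=1, (2-4)^2=4
sum(d^2) = 28.
Step 3: rho = 1 - 6*28 / (6*(6^2 - 1)) = 1 - 168/210 = 0.200000.
Step 4: Under H0, t = rho * sqrt((n-2)/(1-rho^2)) = 0.4082 ~ t(4).
Step 5: Two-sided p-value from the t-distribution with 4 df = 0.704000.
Step 6: alpha = 0.1. fail to reject H0.

rho = 0.2000, p = 0.704000, fail to reject H0 at alpha = 0.1.


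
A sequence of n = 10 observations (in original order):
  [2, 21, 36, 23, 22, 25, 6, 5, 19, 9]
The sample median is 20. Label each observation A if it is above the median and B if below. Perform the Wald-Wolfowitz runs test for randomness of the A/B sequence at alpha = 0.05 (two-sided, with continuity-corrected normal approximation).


Step 1: Compute median = 20; label A = above, B = below.
Labels in order: BAAAAABBBB  (n_A = 5, n_B = 5)
Step 2: Count runs R = 3.
Step 3: Under H0 (random ordering), E[R] = 2*n_A*n_B/(n_A+n_B) + 1 = 2*5*5/10 + 1 = 6.0000.
        Var[R] = 2*n_A*n_B*(2*n_A*n_B - n_A - n_B) / ((n_A+n_B)^2 * (n_A+n_B-1)) = 2000/900 = 2.2222.
        SD[R] = 1.4907.
Step 4: Continuity-corrected z = (R + 0.5 - E[R]) / SD[R] = (3 + 0.5 - 6.0000) / 1.4907 = -1.6771.
Step 5: Two-sided p-value via normal approximation = 2*(1 - Phi(|z|)) = 0.093533.
Step 6: alpha = 0.05. fail to reject H0.

R = 3, z = -1.6771, p = 0.093533, fail to reject H0.


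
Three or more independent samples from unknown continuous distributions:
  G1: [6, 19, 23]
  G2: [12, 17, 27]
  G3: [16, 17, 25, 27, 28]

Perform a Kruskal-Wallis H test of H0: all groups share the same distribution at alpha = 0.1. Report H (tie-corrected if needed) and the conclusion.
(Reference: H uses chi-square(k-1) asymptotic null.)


Step 1: Combine all N = 11 observations and assign midranks.
sorted (value, group, rank): (6,G1,1), (12,G2,2), (16,G3,3), (17,G2,4.5), (17,G3,4.5), (19,G1,6), (23,G1,7), (25,G3,8), (27,G2,9.5), (27,G3,9.5), (28,G3,11)
Step 2: Sum ranks within each group.
R_1 = 14 (n_1 = 3)
R_2 = 16 (n_2 = 3)
R_3 = 36 (n_3 = 5)
Step 3: H = 12/(N(N+1)) * sum(R_i^2/n_i) - 3(N+1)
     = 12/(11*12) * (14^2/3 + 16^2/3 + 36^2/5) - 3*12
     = 0.090909 * 409.867 - 36
     = 1.260606.
Step 4: Ties present; correction factor C = 1 - 12/(11^3 - 11) = 0.990909. Corrected H = 1.260606 / 0.990909 = 1.272171.
Step 5: Under H0, H ~ chi^2(2); p-value = 0.529360.
Step 6: alpha = 0.1. fail to reject H0.

H = 1.2722, df = 2, p = 0.529360, fail to reject H0.


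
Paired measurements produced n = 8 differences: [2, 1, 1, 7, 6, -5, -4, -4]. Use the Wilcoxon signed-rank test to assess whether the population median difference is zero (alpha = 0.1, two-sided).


Step 1: Drop any zero differences (none here) and take |d_i|.
|d| = [2, 1, 1, 7, 6, 5, 4, 4]
Step 2: Midrank |d_i| (ties get averaged ranks).
ranks: |2|->3, |1|->1.5, |1|->1.5, |7|->8, |6|->7, |5|->6, |4|->4.5, |4|->4.5
Step 3: Attach original signs; sum ranks with positive sign and with negative sign.
W+ = 3 + 1.5 + 1.5 + 8 + 7 = 21
W- = 6 + 4.5 + 4.5 = 15
(Check: W+ + W- = 36 should equal n(n+1)/2 = 36.)
Step 4: Test statistic W = min(W+, W-) = 15.
Step 5: Ties in |d|, so use the tie-corrected normal approximation.
        E[W] = n(n+1)/4 = 8*9/4 = 18.
        Tie groups: |d|=1 (t=2), |d|=4 (t=2); sum(t^3 - t) = 12.
        Var[W] = n(n+1)(2n+1)/24 - sum(t^3-t)/48 = 1224/24 - 12/48 = 50.75.
        z = (W - E[W]) / sqrt(Var[W]) = (15 - 18) / 7.1239 = -0.4211.
        Two-sided p = 2*Phi(z) = 0.673669.
Step 6: alpha = 0.1. fail to reject H0.

W+ = 21, W- = 15, W = min = 15, p = 0.673669, fail to reject H0.


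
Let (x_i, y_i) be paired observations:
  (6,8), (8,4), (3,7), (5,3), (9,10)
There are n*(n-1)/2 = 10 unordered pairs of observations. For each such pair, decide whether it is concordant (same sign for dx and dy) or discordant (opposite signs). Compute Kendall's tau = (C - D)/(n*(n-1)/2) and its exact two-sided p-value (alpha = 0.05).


Step 1: Enumerate the 10 unordered pairs (i,j) with i<j and classify each by sign(x_j-x_i) * sign(y_j-y_i).
  (1,2):dx=+2,dy=-4->D; (1,3):dx=-3,dy=-1->C; (1,4):dx=-1,dy=-5->C; (1,5):dx=+3,dy=+2->C
  (2,3):dx=-5,dy=+3->D; (2,4):dx=-3,dy=-1->C; (2,5):dx=+1,dy=+6->C; (3,4):dx=+2,dy=-4->D
  (3,5):dx=+6,dy=+3->C; (4,5):dx=+4,dy=+7->C
Step 2: C = 7, D = 3, total pairs = 10.
Step 3: tau = (C - D)/(n(n-1)/2) = (7 - 3)/10 = 0.400000.
Step 4: Exact two-sided p-value (enumerate n! = 120 permutations of y under H0): p = 0.483333.
Step 5: alpha = 0.05. fail to reject H0.

tau_b = 0.4000 (C=7, D=3), p = 0.483333, fail to reject H0.


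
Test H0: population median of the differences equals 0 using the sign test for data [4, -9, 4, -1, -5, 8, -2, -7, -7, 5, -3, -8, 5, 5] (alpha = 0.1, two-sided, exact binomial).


Step 1: Discard zero differences. Original n = 14; n_eff = number of nonzero differences = 14.
Nonzero differences (with sign): +4, -9, +4, -1, -5, +8, -2, -7, -7, +5, -3, -8, +5, +5
Step 2: Count signs: positive = 6, negative = 8.
Step 3: Under H0: P(positive) = 0.5, so the number of positives S ~ Bin(14, 0.5).
Step 4: Two-sided exact p-value = sum of Bin(14,0.5) probabilities at or below the observed probability = 0.790527.
Step 5: alpha = 0.1. fail to reject H0.

n_eff = 14, pos = 6, neg = 8, p = 0.790527, fail to reject H0.


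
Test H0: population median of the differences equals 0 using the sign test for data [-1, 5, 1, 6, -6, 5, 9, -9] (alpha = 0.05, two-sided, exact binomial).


Step 1: Discard zero differences. Original n = 8; n_eff = number of nonzero differences = 8.
Nonzero differences (with sign): -1, +5, +1, +6, -6, +5, +9, -9
Step 2: Count signs: positive = 5, negative = 3.
Step 3: Under H0: P(positive) = 0.5, so the number of positives S ~ Bin(8, 0.5).
Step 4: Two-sided exact p-value = sum of Bin(8,0.5) probabilities at or below the observed probability = 0.726562.
Step 5: alpha = 0.05. fail to reject H0.

n_eff = 8, pos = 5, neg = 3, p = 0.726562, fail to reject H0.


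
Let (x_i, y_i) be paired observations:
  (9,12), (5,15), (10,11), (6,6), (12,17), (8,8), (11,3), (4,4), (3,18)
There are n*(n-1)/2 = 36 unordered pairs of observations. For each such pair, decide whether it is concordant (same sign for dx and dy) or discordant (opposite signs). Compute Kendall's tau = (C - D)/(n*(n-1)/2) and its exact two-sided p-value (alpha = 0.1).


Step 1: Enumerate the 36 unordered pairs (i,j) with i<j and classify each by sign(x_j-x_i) * sign(y_j-y_i).
  (1,2):dx=-4,dy=+3->D; (1,3):dx=+1,dy=-1->D; (1,4):dx=-3,dy=-6->C; (1,5):dx=+3,dy=+5->C
  (1,6):dx=-1,dy=-4->C; (1,7):dx=+2,dy=-9->D; (1,8):dx=-5,dy=-8->C; (1,9):dx=-6,dy=+6->D
  (2,3):dx=+5,dy=-4->D; (2,4):dx=+1,dy=-9->D; (2,5):dx=+7,dy=+2->C; (2,6):dx=+3,dy=-7->D
  (2,7):dx=+6,dy=-12->D; (2,8):dx=-1,dy=-11->C; (2,9):dx=-2,dy=+3->D; (3,4):dx=-4,dy=-5->C
  (3,5):dx=+2,dy=+6->C; (3,6):dx=-2,dy=-3->C; (3,7):dx=+1,dy=-8->D; (3,8):dx=-6,dy=-7->C
  (3,9):dx=-7,dy=+7->D; (4,5):dx=+6,dy=+11->C; (4,6):dx=+2,dy=+2->C; (4,7):dx=+5,dy=-3->D
  (4,8):dx=-2,dy=-2->C; (4,9):dx=-3,dy=+12->D; (5,6):dx=-4,dy=-9->C; (5,7):dx=-1,dy=-14->C
  (5,8):dx=-8,dy=-13->C; (5,9):dx=-9,dy=+1->D; (6,7):dx=+3,dy=-5->D; (6,8):dx=-4,dy=-4->C
  (6,9):dx=-5,dy=+10->D; (7,8):dx=-7,dy=+1->D; (7,9):dx=-8,dy=+15->D; (8,9):dx=-1,dy=+14->D
Step 2: C = 17, D = 19, total pairs = 36.
Step 3: tau = (C - D)/(n(n-1)/2) = (17 - 19)/36 = -0.055556.
Step 4: Exact two-sided p-value (enumerate n! = 362880 permutations of y under H0): p = 0.919455.
Step 5: alpha = 0.1. fail to reject H0.

tau_b = -0.0556 (C=17, D=19), p = 0.919455, fail to reject H0.


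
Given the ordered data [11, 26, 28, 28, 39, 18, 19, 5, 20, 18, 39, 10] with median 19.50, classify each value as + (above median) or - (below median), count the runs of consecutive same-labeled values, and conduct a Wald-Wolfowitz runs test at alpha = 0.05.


Step 1: Compute median = 19.50; label A = above, B = below.
Labels in order: BAAAABBBABAB  (n_A = 6, n_B = 6)
Step 2: Count runs R = 7.
Step 3: Under H0 (random ordering), E[R] = 2*n_A*n_B/(n_A+n_B) + 1 = 2*6*6/12 + 1 = 7.0000.
        Var[R] = 2*n_A*n_B*(2*n_A*n_B - n_A - n_B) / ((n_A+n_B)^2 * (n_A+n_B-1)) = 4320/1584 = 2.7273.
        SD[R] = 1.6514.
Step 4: R = E[R], so z = 0 with no continuity correction.
Step 5: Two-sided p-value via normal approximation = 2*(1 - Phi(|z|)) = 1.000000.
Step 6: alpha = 0.05. fail to reject H0.

R = 7, z = 0.0000, p = 1.000000, fail to reject H0.


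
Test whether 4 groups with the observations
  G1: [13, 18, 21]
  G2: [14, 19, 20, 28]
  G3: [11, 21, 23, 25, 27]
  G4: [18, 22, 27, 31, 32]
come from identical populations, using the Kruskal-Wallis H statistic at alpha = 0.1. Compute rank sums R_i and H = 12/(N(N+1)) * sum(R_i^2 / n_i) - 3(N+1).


Step 1: Combine all N = 17 observations and assign midranks.
sorted (value, group, rank): (11,G3,1), (13,G1,2), (14,G2,3), (18,G1,4.5), (18,G4,4.5), (19,G2,6), (20,G2,7), (21,G1,8.5), (21,G3,8.5), (22,G4,10), (23,G3,11), (25,G3,12), (27,G3,13.5), (27,G4,13.5), (28,G2,15), (31,G4,16), (32,G4,17)
Step 2: Sum ranks within each group.
R_1 = 15 (n_1 = 3)
R_2 = 31 (n_2 = 4)
R_3 = 46 (n_3 = 5)
R_4 = 61 (n_4 = 5)
Step 3: H = 12/(N(N+1)) * sum(R_i^2/n_i) - 3(N+1)
     = 12/(17*18) * (15^2/3 + 31^2/4 + 46^2/5 + 61^2/5) - 3*18
     = 0.039216 * 1482.65 - 54
     = 4.143137.
Step 4: Ties present; correction factor C = 1 - 18/(17^3 - 17) = 0.996324. Corrected H = 4.143137 / 0.996324 = 4.158426.
Step 5: Under H0, H ~ chi^2(3); p-value = 0.244857.
Step 6: alpha = 0.1. fail to reject H0.

H = 4.1584, df = 3, p = 0.244857, fail to reject H0.


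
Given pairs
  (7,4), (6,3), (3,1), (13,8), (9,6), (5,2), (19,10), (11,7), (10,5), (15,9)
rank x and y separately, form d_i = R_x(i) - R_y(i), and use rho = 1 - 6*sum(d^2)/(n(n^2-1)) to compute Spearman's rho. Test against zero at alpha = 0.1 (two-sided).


Step 1: Rank x and y separately (midranks; no ties here).
rank(x): 7->4, 6->3, 3->1, 13->8, 9->5, 5->2, 19->10, 11->7, 10->6, 15->9
rank(y): 4->4, 3->3, 1->1, 8->8, 6->6, 2->2, 10->10, 7->7, 5->5, 9->9
Step 2: d_i = R_x(i) - R_y(i); compute d_i^2.
  (4-4)^2=0, (3-3)^2=0, (1-1)^2=0, (8-8)^2=0, (5-6)^2=1, (2-2)^2=0, (10-10)^2=0, (7-7)^2=0, (6-5)^2=1, (9-9)^2=0
sum(d^2) = 2.
Step 3: rho = 1 - 6*2 / (10*(10^2 - 1)) = 1 - 12/990 = 0.987879.
Step 4: Under H0, t = rho * sqrt((n-2)/(1-rho^2)) = 18.0003 ~ t(8).
Step 5: Two-sided p-value from the t-distribution with 8 df = 0.000000.
Step 6: alpha = 0.1. reject H0.

rho = 0.9879, p = 0.000000, reject H0 at alpha = 0.1.


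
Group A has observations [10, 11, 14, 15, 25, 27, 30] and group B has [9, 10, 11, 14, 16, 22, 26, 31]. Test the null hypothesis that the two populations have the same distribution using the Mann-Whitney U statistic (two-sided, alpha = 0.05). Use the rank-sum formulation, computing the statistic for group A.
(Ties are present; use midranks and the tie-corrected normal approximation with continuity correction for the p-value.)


Step 1: Combine and sort all 15 observations; assign midranks.
sorted (value, group): (9,Y), (10,X), (10,Y), (11,X), (11,Y), (14,X), (14,Y), (15,X), (16,Y), (22,Y), (25,X), (26,Y), (27,X), (30,X), (31,Y)
ranks: 9->1, 10->2.5, 10->2.5, 11->4.5, 11->4.5, 14->6.5, 14->6.5, 15->8, 16->9, 22->10, 25->11, 26->12, 27->13, 30->14, 31->15
Step 2: Rank sum for X: R1 = 2.5 + 4.5 + 6.5 + 8 + 11 + 13 + 14 = 59.5.
Step 3: U_X = R1 - n1(n1+1)/2 = 59.5 - 7*8/2 = 59.5 - 28 = 31.5.
       U_Y = n1*n2 - U_X = 56 - 31.5 = 24.5.
Step 4: Ties are present, so use the tie-corrected normal approximation (with continuity correction) for the p-value.
Step 5: p-value = 0.727753; compare to alpha = 0.05. fail to reject H0.

U_X = 31.5, p = 0.727753, fail to reject H0 at alpha = 0.05.


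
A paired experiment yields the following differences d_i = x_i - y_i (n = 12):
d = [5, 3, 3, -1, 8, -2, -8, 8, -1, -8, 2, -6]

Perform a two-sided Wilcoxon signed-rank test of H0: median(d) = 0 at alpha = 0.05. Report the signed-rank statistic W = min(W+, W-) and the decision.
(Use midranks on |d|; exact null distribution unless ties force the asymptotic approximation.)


Step 1: Drop any zero differences (none here) and take |d_i|.
|d| = [5, 3, 3, 1, 8, 2, 8, 8, 1, 8, 2, 6]
Step 2: Midrank |d_i| (ties get averaged ranks).
ranks: |5|->7, |3|->5.5, |3|->5.5, |1|->1.5, |8|->10.5, |2|->3.5, |8|->10.5, |8|->10.5, |1|->1.5, |8|->10.5, |2|->3.5, |6|->8
Step 3: Attach original signs; sum ranks with positive sign and with negative sign.
W+ = 7 + 5.5 + 5.5 + 10.5 + 10.5 + 3.5 = 42.5
W- = 1.5 + 3.5 + 10.5 + 1.5 + 10.5 + 8 = 35.5
(Check: W+ + W- = 78 should equal n(n+1)/2 = 78.)
Step 4: Test statistic W = min(W+, W-) = 35.5.
Step 5: Ties in |d|, so use the tie-corrected normal approximation.
        E[W] = n(n+1)/4 = 12*13/4 = 39.
        Tie groups: |d|=1 (t=2), |d|=2 (t=2), |d|=3 (t=2), |d|=8 (t=4); sum(t^3 - t) = 78.
        Var[W] = n(n+1)(2n+1)/24 - sum(t^3-t)/48 = 3900/24 - 78/48 = 160.875.
        z = (W - E[W]) / sqrt(Var[W]) = (35.5 - 39) / 12.6837 = -0.2759.
        Two-sided p = 2*Phi(z) = 0.782590.
Step 6: alpha = 0.05. fail to reject H0.

W+ = 42.5, W- = 35.5, W = min = 35.5, p = 0.782590, fail to reject H0.


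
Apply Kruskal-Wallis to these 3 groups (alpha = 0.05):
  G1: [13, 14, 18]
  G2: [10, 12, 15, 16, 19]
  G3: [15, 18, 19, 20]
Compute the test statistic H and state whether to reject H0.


Step 1: Combine all N = 12 observations and assign midranks.
sorted (value, group, rank): (10,G2,1), (12,G2,2), (13,G1,3), (14,G1,4), (15,G2,5.5), (15,G3,5.5), (16,G2,7), (18,G1,8.5), (18,G3,8.5), (19,G2,10.5), (19,G3,10.5), (20,G3,12)
Step 2: Sum ranks within each group.
R_1 = 15.5 (n_1 = 3)
R_2 = 26 (n_2 = 5)
R_3 = 36.5 (n_3 = 4)
Step 3: H = 12/(N(N+1)) * sum(R_i^2/n_i) - 3(N+1)
     = 12/(12*13) * (15.5^2/3 + 26^2/5 + 36.5^2/4) - 3*13
     = 0.076923 * 548.346 - 39
     = 3.180449.
Step 4: Ties present; correction factor C = 1 - 18/(12^3 - 12) = 0.989510. Corrected H = 3.180449 / 0.989510 = 3.214164.
Step 5: Under H0, H ~ chi^2(2); p-value = 0.200472.
Step 6: alpha = 0.05. fail to reject H0.

H = 3.2142, df = 2, p = 0.200472, fail to reject H0.


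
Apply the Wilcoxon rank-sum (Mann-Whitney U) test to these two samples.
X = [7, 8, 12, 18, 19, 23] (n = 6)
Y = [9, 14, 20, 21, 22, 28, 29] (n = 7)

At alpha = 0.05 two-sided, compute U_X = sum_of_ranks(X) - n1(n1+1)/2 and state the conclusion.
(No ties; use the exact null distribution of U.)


Step 1: Combine and sort all 13 observations; assign midranks.
sorted (value, group): (7,X), (8,X), (9,Y), (12,X), (14,Y), (18,X), (19,X), (20,Y), (21,Y), (22,Y), (23,X), (28,Y), (29,Y)
ranks: 7->1, 8->2, 9->3, 12->4, 14->5, 18->6, 19->7, 20->8, 21->9, 22->10, 23->11, 28->12, 29->13
Step 2: Rank sum for X: R1 = 1 + 2 + 4 + 6 + 7 + 11 = 31.
Step 3: U_X = R1 - n1(n1+1)/2 = 31 - 6*7/2 = 31 - 21 = 10.
       U_Y = n1*n2 - U_X = 42 - 10 = 32.
Step 4: No ties, so the exact null distribution of U (based on enumerating the C(13,6) = 1716 equally likely rank assignments) gives the two-sided p-value.
Step 5: p-value = 0.137529; compare to alpha = 0.05. fail to reject H0.

U_X = 10, p = 0.137529, fail to reject H0 at alpha = 0.05.


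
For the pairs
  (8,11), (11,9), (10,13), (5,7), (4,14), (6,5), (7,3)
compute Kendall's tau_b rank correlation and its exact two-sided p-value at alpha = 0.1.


Step 1: Enumerate the 21 unordered pairs (i,j) with i<j and classify each by sign(x_j-x_i) * sign(y_j-y_i).
  (1,2):dx=+3,dy=-2->D; (1,3):dx=+2,dy=+2->C; (1,4):dx=-3,dy=-4->C; (1,5):dx=-4,dy=+3->D
  (1,6):dx=-2,dy=-6->C; (1,7):dx=-1,dy=-8->C; (2,3):dx=-1,dy=+4->D; (2,4):dx=-6,dy=-2->C
  (2,5):dx=-7,dy=+5->D; (2,6):dx=-5,dy=-4->C; (2,7):dx=-4,dy=-6->C; (3,4):dx=-5,dy=-6->C
  (3,5):dx=-6,dy=+1->D; (3,6):dx=-4,dy=-8->C; (3,7):dx=-3,dy=-10->C; (4,5):dx=-1,dy=+7->D
  (4,6):dx=+1,dy=-2->D; (4,7):dx=+2,dy=-4->D; (5,6):dx=+2,dy=-9->D; (5,7):dx=+3,dy=-11->D
  (6,7):dx=+1,dy=-2->D
Step 2: C = 10, D = 11, total pairs = 21.
Step 3: tau = (C - D)/(n(n-1)/2) = (10 - 11)/21 = -0.047619.
Step 4: Exact two-sided p-value (enumerate n! = 5040 permutations of y under H0): p = 1.000000.
Step 5: alpha = 0.1. fail to reject H0.

tau_b = -0.0476 (C=10, D=11), p = 1.000000, fail to reject H0.


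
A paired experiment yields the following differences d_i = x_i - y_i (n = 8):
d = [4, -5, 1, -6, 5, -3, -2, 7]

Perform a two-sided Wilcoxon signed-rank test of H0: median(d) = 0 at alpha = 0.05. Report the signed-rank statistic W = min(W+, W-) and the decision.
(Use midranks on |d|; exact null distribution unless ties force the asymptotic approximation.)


Step 1: Drop any zero differences (none here) and take |d_i|.
|d| = [4, 5, 1, 6, 5, 3, 2, 7]
Step 2: Midrank |d_i| (ties get averaged ranks).
ranks: |4|->4, |5|->5.5, |1|->1, |6|->7, |5|->5.5, |3|->3, |2|->2, |7|->8
Step 3: Attach original signs; sum ranks with positive sign and with negative sign.
W+ = 4 + 1 + 5.5 + 8 = 18.5
W- = 5.5 + 7 + 3 + 2 = 17.5
(Check: W+ + W- = 36 should equal n(n+1)/2 = 36.)
Step 4: Test statistic W = min(W+, W-) = 17.5.
Step 5: Ties in |d|, so use the tie-corrected normal approximation.
        E[W] = n(n+1)/4 = 8*9/4 = 18.
        Tie groups: |d|=5 (t=2); sum(t^3 - t) = 6.
        Var[W] = n(n+1)(2n+1)/24 - sum(t^3-t)/48 = 1224/24 - 6/48 = 50.875.
        z = (W - E[W]) / sqrt(Var[W]) = (17.5 - 18) / 7.1327 = -0.0701.
        Two-sided p = 2*Phi(z) = 0.944114.
Step 6: alpha = 0.05. fail to reject H0.

W+ = 18.5, W- = 17.5, W = min = 17.5, p = 0.944114, fail to reject H0.


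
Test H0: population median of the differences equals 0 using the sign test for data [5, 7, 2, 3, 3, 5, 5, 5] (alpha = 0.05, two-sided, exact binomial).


Step 1: Discard zero differences. Original n = 8; n_eff = number of nonzero differences = 8.
Nonzero differences (with sign): +5, +7, +2, +3, +3, +5, +5, +5
Step 2: Count signs: positive = 8, negative = 0.
Step 3: Under H0: P(positive) = 0.5, so the number of positives S ~ Bin(8, 0.5).
Step 4: Two-sided exact p-value = sum of Bin(8,0.5) probabilities at or below the observed probability = 0.007812.
Step 5: alpha = 0.05. reject H0.

n_eff = 8, pos = 8, neg = 0, p = 0.007812, reject H0.


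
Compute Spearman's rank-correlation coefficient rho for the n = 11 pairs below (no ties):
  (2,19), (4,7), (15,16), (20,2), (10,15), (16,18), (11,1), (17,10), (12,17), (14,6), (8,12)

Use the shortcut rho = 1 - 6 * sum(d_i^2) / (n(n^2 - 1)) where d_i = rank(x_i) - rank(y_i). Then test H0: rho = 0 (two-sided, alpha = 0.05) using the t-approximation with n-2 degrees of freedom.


Step 1: Rank x and y separately (midranks; no ties here).
rank(x): 2->1, 4->2, 15->8, 20->11, 10->4, 16->9, 11->5, 17->10, 12->6, 14->7, 8->3
rank(y): 19->11, 7->4, 16->8, 2->2, 15->7, 18->10, 1->1, 10->5, 17->9, 6->3, 12->6
Step 2: d_i = R_x(i) - R_y(i); compute d_i^2.
  (1-11)^2=100, (2-4)^2=4, (8-8)^2=0, (11-2)^2=81, (4-7)^2=9, (9-10)^2=1, (5-1)^2=16, (10-5)^2=25, (6-9)^2=9, (7-3)^2=16, (3-6)^2=9
sum(d^2) = 270.
Step 3: rho = 1 - 6*270 / (11*(11^2 - 1)) = 1 - 1620/1320 = -0.227273.
Step 4: Under H0, t = rho * sqrt((n-2)/(1-rho^2)) = -0.7001 ~ t(9).
Step 5: Two-sided p-value from the t-distribution with 9 df = 0.501536.
Step 6: alpha = 0.05. fail to reject H0.

rho = -0.2273, p = 0.501536, fail to reject H0 at alpha = 0.05.


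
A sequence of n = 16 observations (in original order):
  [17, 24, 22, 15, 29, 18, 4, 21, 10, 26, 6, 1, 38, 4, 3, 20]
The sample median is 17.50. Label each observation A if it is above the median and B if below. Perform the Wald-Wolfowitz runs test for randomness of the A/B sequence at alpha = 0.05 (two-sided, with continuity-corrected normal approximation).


Step 1: Compute median = 17.50; label A = above, B = below.
Labels in order: BAABAABABABBABBA  (n_A = 8, n_B = 8)
Step 2: Count runs R = 12.
Step 3: Under H0 (random ordering), E[R] = 2*n_A*n_B/(n_A+n_B) + 1 = 2*8*8/16 + 1 = 9.0000.
        Var[R] = 2*n_A*n_B*(2*n_A*n_B - n_A - n_B) / ((n_A+n_B)^2 * (n_A+n_B-1)) = 14336/3840 = 3.7333.
        SD[R] = 1.9322.
Step 4: Continuity-corrected z = (R - 0.5 - E[R]) / SD[R] = (12 - 0.5 - 9.0000) / 1.9322 = 1.2939.
Step 5: Two-sided p-value via normal approximation = 2*(1 - Phi(|z|)) = 0.195709.
Step 6: alpha = 0.05. fail to reject H0.

R = 12, z = 1.2939, p = 0.195709, fail to reject H0.


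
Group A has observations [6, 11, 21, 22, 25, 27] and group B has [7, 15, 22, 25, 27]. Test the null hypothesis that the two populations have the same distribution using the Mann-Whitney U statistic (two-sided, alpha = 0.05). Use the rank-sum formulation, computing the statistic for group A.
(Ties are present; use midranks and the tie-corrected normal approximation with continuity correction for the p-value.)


Step 1: Combine and sort all 11 observations; assign midranks.
sorted (value, group): (6,X), (7,Y), (11,X), (15,Y), (21,X), (22,X), (22,Y), (25,X), (25,Y), (27,X), (27,Y)
ranks: 6->1, 7->2, 11->3, 15->4, 21->5, 22->6.5, 22->6.5, 25->8.5, 25->8.5, 27->10.5, 27->10.5
Step 2: Rank sum for X: R1 = 1 + 3 + 5 + 6.5 + 8.5 + 10.5 = 34.5.
Step 3: U_X = R1 - n1(n1+1)/2 = 34.5 - 6*7/2 = 34.5 - 21 = 13.5.
       U_Y = n1*n2 - U_X = 30 - 13.5 = 16.5.
Step 4: Ties are present, so use the tie-corrected normal approximation (with continuity correction) for the p-value.
Step 5: p-value = 0.854145; compare to alpha = 0.05. fail to reject H0.

U_X = 13.5, p = 0.854145, fail to reject H0 at alpha = 0.05.


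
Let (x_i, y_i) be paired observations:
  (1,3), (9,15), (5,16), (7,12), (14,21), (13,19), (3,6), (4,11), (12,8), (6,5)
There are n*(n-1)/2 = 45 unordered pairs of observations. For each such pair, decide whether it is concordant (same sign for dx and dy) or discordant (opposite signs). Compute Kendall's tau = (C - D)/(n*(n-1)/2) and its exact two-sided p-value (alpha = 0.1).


Step 1: Enumerate the 45 unordered pairs (i,j) with i<j and classify each by sign(x_j-x_i) * sign(y_j-y_i).
  (1,2):dx=+8,dy=+12->C; (1,3):dx=+4,dy=+13->C; (1,4):dx=+6,dy=+9->C; (1,5):dx=+13,dy=+18->C
  (1,6):dx=+12,dy=+16->C; (1,7):dx=+2,dy=+3->C; (1,8):dx=+3,dy=+8->C; (1,9):dx=+11,dy=+5->C
  (1,10):dx=+5,dy=+2->C; (2,3):dx=-4,dy=+1->D; (2,4):dx=-2,dy=-3->C; (2,5):dx=+5,dy=+6->C
  (2,6):dx=+4,dy=+4->C; (2,7):dx=-6,dy=-9->C; (2,8):dx=-5,dy=-4->C; (2,9):dx=+3,dy=-7->D
  (2,10):dx=-3,dy=-10->C; (3,4):dx=+2,dy=-4->D; (3,5):dx=+9,dy=+5->C; (3,6):dx=+8,dy=+3->C
  (3,7):dx=-2,dy=-10->C; (3,8):dx=-1,dy=-5->C; (3,9):dx=+7,dy=-8->D; (3,10):dx=+1,dy=-11->D
  (4,5):dx=+7,dy=+9->C; (4,6):dx=+6,dy=+7->C; (4,7):dx=-4,dy=-6->C; (4,8):dx=-3,dy=-1->C
  (4,9):dx=+5,dy=-4->D; (4,10):dx=-1,dy=-7->C; (5,6):dx=-1,dy=-2->C; (5,7):dx=-11,dy=-15->C
  (5,8):dx=-10,dy=-10->C; (5,9):dx=-2,dy=-13->C; (5,10):dx=-8,dy=-16->C; (6,7):dx=-10,dy=-13->C
  (6,8):dx=-9,dy=-8->C; (6,9):dx=-1,dy=-11->C; (6,10):dx=-7,dy=-14->C; (7,8):dx=+1,dy=+5->C
  (7,9):dx=+9,dy=+2->C; (7,10):dx=+3,dy=-1->D; (8,9):dx=+8,dy=-3->D; (8,10):dx=+2,dy=-6->D
  (9,10):dx=-6,dy=-3->C
Step 2: C = 36, D = 9, total pairs = 45.
Step 3: tau = (C - D)/(n(n-1)/2) = (36 - 9)/45 = 0.600000.
Step 4: Exact two-sided p-value (enumerate n! = 3628800 permutations of y under H0): p = 0.016666.
Step 5: alpha = 0.1. reject H0.

tau_b = 0.6000 (C=36, D=9), p = 0.016666, reject H0.


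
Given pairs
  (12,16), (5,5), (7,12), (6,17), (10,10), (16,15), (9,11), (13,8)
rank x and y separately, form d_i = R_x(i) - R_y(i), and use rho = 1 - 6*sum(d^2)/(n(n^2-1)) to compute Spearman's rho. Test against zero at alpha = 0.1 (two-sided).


Step 1: Rank x and y separately (midranks; no ties here).
rank(x): 12->6, 5->1, 7->3, 6->2, 10->5, 16->8, 9->4, 13->7
rank(y): 16->7, 5->1, 12->5, 17->8, 10->3, 15->6, 11->4, 8->2
Step 2: d_i = R_x(i) - R_y(i); compute d_i^2.
  (6-7)^2=1, (1-1)^2=0, (3-5)^2=4, (2-8)^2=36, (5-3)^2=4, (8-6)^2=4, (4-4)^2=0, (7-2)^2=25
sum(d^2) = 74.
Step 3: rho = 1 - 6*74 / (8*(8^2 - 1)) = 1 - 444/504 = 0.119048.
Step 4: Under H0, t = rho * sqrt((n-2)/(1-rho^2)) = 0.2937 ~ t(6).
Step 5: Two-sided p-value from the t-distribution with 6 df = 0.778886.
Step 6: alpha = 0.1. fail to reject H0.

rho = 0.1190, p = 0.778886, fail to reject H0 at alpha = 0.1.


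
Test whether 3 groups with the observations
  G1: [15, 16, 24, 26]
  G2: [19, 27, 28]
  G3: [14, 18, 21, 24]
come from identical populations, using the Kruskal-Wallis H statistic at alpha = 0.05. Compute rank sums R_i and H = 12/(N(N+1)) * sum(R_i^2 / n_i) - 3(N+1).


Step 1: Combine all N = 11 observations and assign midranks.
sorted (value, group, rank): (14,G3,1), (15,G1,2), (16,G1,3), (18,G3,4), (19,G2,5), (21,G3,6), (24,G1,7.5), (24,G3,7.5), (26,G1,9), (27,G2,10), (28,G2,11)
Step 2: Sum ranks within each group.
R_1 = 21.5 (n_1 = 4)
R_2 = 26 (n_2 = 3)
R_3 = 18.5 (n_3 = 4)
Step 3: H = 12/(N(N+1)) * sum(R_i^2/n_i) - 3(N+1)
     = 12/(11*12) * (21.5^2/4 + 26^2/3 + 18.5^2/4) - 3*12
     = 0.090909 * 426.458 - 36
     = 2.768939.
Step 4: Ties present; correction factor C = 1 - 6/(11^3 - 11) = 0.995455. Corrected H = 2.768939 / 0.995455 = 2.781583.
Step 5: Under H0, H ~ chi^2(2); p-value = 0.248878.
Step 6: alpha = 0.05. fail to reject H0.

H = 2.7816, df = 2, p = 0.248878, fail to reject H0.


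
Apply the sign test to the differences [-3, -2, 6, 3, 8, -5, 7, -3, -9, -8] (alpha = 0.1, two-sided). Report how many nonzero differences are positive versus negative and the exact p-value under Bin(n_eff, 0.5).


Step 1: Discard zero differences. Original n = 10; n_eff = number of nonzero differences = 10.
Nonzero differences (with sign): -3, -2, +6, +3, +8, -5, +7, -3, -9, -8
Step 2: Count signs: positive = 4, negative = 6.
Step 3: Under H0: P(positive) = 0.5, so the number of positives S ~ Bin(10, 0.5).
Step 4: Two-sided exact p-value = sum of Bin(10,0.5) probabilities at or below the observed probability = 0.753906.
Step 5: alpha = 0.1. fail to reject H0.

n_eff = 10, pos = 4, neg = 6, p = 0.753906, fail to reject H0.


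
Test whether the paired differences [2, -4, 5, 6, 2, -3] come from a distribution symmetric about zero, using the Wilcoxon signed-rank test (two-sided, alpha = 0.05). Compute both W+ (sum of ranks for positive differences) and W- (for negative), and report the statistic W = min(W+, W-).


Step 1: Drop any zero differences (none here) and take |d_i|.
|d| = [2, 4, 5, 6, 2, 3]
Step 2: Midrank |d_i| (ties get averaged ranks).
ranks: |2|->1.5, |4|->4, |5|->5, |6|->6, |2|->1.5, |3|->3
Step 3: Attach original signs; sum ranks with positive sign and with negative sign.
W+ = 1.5 + 5 + 6 + 1.5 = 14
W- = 4 + 3 = 7
(Check: W+ + W- = 21 should equal n(n+1)/2 = 21.)
Step 4: Test statistic W = min(W+, W-) = 7.
Step 5: Ties in |d|, so use the tie-corrected normal approximation.
        E[W] = n(n+1)/4 = 6*7/4 = 10.5.
        Tie groups: |d|=2 (t=2); sum(t^3 - t) = 6.
        Var[W] = n(n+1)(2n+1)/24 - sum(t^3-t)/48 = 546/24 - 6/48 = 22.625.
        z = (W - E[W]) / sqrt(Var[W]) = (7 - 10.5) / 4.7566 = -0.7358.
        Two-sided p = 2*Phi(z) = 0.461838.
Step 6: alpha = 0.05. fail to reject H0.

W+ = 14, W- = 7, W = min = 7, p = 0.461838, fail to reject H0.


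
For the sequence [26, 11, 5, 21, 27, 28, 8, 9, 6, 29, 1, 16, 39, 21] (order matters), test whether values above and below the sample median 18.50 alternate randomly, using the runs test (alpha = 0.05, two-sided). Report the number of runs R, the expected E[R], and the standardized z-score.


Step 1: Compute median = 18.50; label A = above, B = below.
Labels in order: ABBAAABBBABBAA  (n_A = 7, n_B = 7)
Step 2: Count runs R = 7.
Step 3: Under H0 (random ordering), E[R] = 2*n_A*n_B/(n_A+n_B) + 1 = 2*7*7/14 + 1 = 8.0000.
        Var[R] = 2*n_A*n_B*(2*n_A*n_B - n_A - n_B) / ((n_A+n_B)^2 * (n_A+n_B-1)) = 8232/2548 = 3.2308.
        SD[R] = 1.7974.
Step 4: Continuity-corrected z = (R + 0.5 - E[R]) / SD[R] = (7 + 0.5 - 8.0000) / 1.7974 = -0.2782.
Step 5: Two-sided p-value via normal approximation = 2*(1 - Phi(|z|)) = 0.780879.
Step 6: alpha = 0.05. fail to reject H0.

R = 7, z = -0.2782, p = 0.780879, fail to reject H0.


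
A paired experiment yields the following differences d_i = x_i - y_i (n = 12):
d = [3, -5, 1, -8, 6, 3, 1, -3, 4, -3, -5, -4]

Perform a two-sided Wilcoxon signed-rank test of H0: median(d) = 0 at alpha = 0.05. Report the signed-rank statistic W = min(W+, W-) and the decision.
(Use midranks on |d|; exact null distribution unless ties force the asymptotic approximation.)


Step 1: Drop any zero differences (none here) and take |d_i|.
|d| = [3, 5, 1, 8, 6, 3, 1, 3, 4, 3, 5, 4]
Step 2: Midrank |d_i| (ties get averaged ranks).
ranks: |3|->4.5, |5|->9.5, |1|->1.5, |8|->12, |6|->11, |3|->4.5, |1|->1.5, |3|->4.5, |4|->7.5, |3|->4.5, |5|->9.5, |4|->7.5
Step 3: Attach original signs; sum ranks with positive sign and with negative sign.
W+ = 4.5 + 1.5 + 11 + 4.5 + 1.5 + 7.5 = 30.5
W- = 9.5 + 12 + 4.5 + 4.5 + 9.5 + 7.5 = 47.5
(Check: W+ + W- = 78 should equal n(n+1)/2 = 78.)
Step 4: Test statistic W = min(W+, W-) = 30.5.
Step 5: Ties in |d|, so use the tie-corrected normal approximation.
        E[W] = n(n+1)/4 = 12*13/4 = 39.
        Tie groups: |d|=1 (t=2), |d|=3 (t=4), |d|=4 (t=2), |d|=5 (t=2); sum(t^3 - t) = 78.
        Var[W] = n(n+1)(2n+1)/24 - sum(t^3-t)/48 = 3900/24 - 78/48 = 160.875.
        z = (W - E[W]) / sqrt(Var[W]) = (30.5 - 39) / 12.6837 = -0.6702.
        Two-sided p = 2*Phi(z) = 0.502760.
Step 6: alpha = 0.05. fail to reject H0.

W+ = 30.5, W- = 47.5, W = min = 30.5, p = 0.502760, fail to reject H0.


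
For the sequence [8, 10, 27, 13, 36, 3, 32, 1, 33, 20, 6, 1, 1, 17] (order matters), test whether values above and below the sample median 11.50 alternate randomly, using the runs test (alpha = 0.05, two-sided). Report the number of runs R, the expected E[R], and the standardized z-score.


Step 1: Compute median = 11.50; label A = above, B = below.
Labels in order: BBAAABABAABBBA  (n_A = 7, n_B = 7)
Step 2: Count runs R = 8.
Step 3: Under H0 (random ordering), E[R] = 2*n_A*n_B/(n_A+n_B) + 1 = 2*7*7/14 + 1 = 8.0000.
        Var[R] = 2*n_A*n_B*(2*n_A*n_B - n_A - n_B) / ((n_A+n_B)^2 * (n_A+n_B-1)) = 8232/2548 = 3.2308.
        SD[R] = 1.7974.
Step 4: R = E[R], so z = 0 with no continuity correction.
Step 5: Two-sided p-value via normal approximation = 2*(1 - Phi(|z|)) = 1.000000.
Step 6: alpha = 0.05. fail to reject H0.

R = 8, z = 0.0000, p = 1.000000, fail to reject H0.


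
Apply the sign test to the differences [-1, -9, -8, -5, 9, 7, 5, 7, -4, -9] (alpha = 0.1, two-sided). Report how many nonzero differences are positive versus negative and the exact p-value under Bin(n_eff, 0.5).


Step 1: Discard zero differences. Original n = 10; n_eff = number of nonzero differences = 10.
Nonzero differences (with sign): -1, -9, -8, -5, +9, +7, +5, +7, -4, -9
Step 2: Count signs: positive = 4, negative = 6.
Step 3: Under H0: P(positive) = 0.5, so the number of positives S ~ Bin(10, 0.5).
Step 4: Two-sided exact p-value = sum of Bin(10,0.5) probabilities at or below the observed probability = 0.753906.
Step 5: alpha = 0.1. fail to reject H0.

n_eff = 10, pos = 4, neg = 6, p = 0.753906, fail to reject H0.


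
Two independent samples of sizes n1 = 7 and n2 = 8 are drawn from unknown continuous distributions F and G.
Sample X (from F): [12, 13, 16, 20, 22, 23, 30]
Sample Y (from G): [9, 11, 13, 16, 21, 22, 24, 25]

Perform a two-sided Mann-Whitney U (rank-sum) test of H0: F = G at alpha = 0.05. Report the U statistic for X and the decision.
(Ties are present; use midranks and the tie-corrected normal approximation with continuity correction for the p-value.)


Step 1: Combine and sort all 15 observations; assign midranks.
sorted (value, group): (9,Y), (11,Y), (12,X), (13,X), (13,Y), (16,X), (16,Y), (20,X), (21,Y), (22,X), (22,Y), (23,X), (24,Y), (25,Y), (30,X)
ranks: 9->1, 11->2, 12->3, 13->4.5, 13->4.5, 16->6.5, 16->6.5, 20->8, 21->9, 22->10.5, 22->10.5, 23->12, 24->13, 25->14, 30->15
Step 2: Rank sum for X: R1 = 3 + 4.5 + 6.5 + 8 + 10.5 + 12 + 15 = 59.5.
Step 3: U_X = R1 - n1(n1+1)/2 = 59.5 - 7*8/2 = 59.5 - 28 = 31.5.
       U_Y = n1*n2 - U_X = 56 - 31.5 = 24.5.
Step 4: Ties are present, so use the tie-corrected normal approximation (with continuity correction) for the p-value.
Step 5: p-value = 0.727753; compare to alpha = 0.05. fail to reject H0.

U_X = 31.5, p = 0.727753, fail to reject H0 at alpha = 0.05.


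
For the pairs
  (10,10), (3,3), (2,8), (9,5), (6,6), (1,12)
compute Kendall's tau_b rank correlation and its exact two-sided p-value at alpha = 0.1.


Step 1: Enumerate the 15 unordered pairs (i,j) with i<j and classify each by sign(x_j-x_i) * sign(y_j-y_i).
  (1,2):dx=-7,dy=-7->C; (1,3):dx=-8,dy=-2->C; (1,4):dx=-1,dy=-5->C; (1,5):dx=-4,dy=-4->C
  (1,6):dx=-9,dy=+2->D; (2,3):dx=-1,dy=+5->D; (2,4):dx=+6,dy=+2->C; (2,5):dx=+3,dy=+3->C
  (2,6):dx=-2,dy=+9->D; (3,4):dx=+7,dy=-3->D; (3,5):dx=+4,dy=-2->D; (3,6):dx=-1,dy=+4->D
  (4,5):dx=-3,dy=+1->D; (4,6):dx=-8,dy=+7->D; (5,6):dx=-5,dy=+6->D
Step 2: C = 6, D = 9, total pairs = 15.
Step 3: tau = (C - D)/(n(n-1)/2) = (6 - 9)/15 = -0.200000.
Step 4: Exact two-sided p-value (enumerate n! = 720 permutations of y under H0): p = 0.719444.
Step 5: alpha = 0.1. fail to reject H0.

tau_b = -0.2000 (C=6, D=9), p = 0.719444, fail to reject H0.


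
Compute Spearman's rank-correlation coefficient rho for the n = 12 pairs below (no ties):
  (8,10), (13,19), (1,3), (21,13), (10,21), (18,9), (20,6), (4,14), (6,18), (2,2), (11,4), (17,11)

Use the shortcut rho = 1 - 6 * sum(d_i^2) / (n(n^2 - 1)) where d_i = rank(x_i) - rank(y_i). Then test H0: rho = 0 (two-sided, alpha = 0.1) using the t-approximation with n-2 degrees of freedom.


Step 1: Rank x and y separately (midranks; no ties here).
rank(x): 8->5, 13->8, 1->1, 21->12, 10->6, 18->10, 20->11, 4->3, 6->4, 2->2, 11->7, 17->9
rank(y): 10->6, 19->11, 3->2, 13->8, 21->12, 9->5, 6->4, 14->9, 18->10, 2->1, 4->3, 11->7
Step 2: d_i = R_x(i) - R_y(i); compute d_i^2.
  (5-6)^2=1, (8-11)^2=9, (1-2)^2=1, (12-8)^2=16, (6-12)^2=36, (10-5)^2=25, (11-4)^2=49, (3-9)^2=36, (4-10)^2=36, (2-1)^2=1, (7-3)^2=16, (9-7)^2=4
sum(d^2) = 230.
Step 3: rho = 1 - 6*230 / (12*(12^2 - 1)) = 1 - 1380/1716 = 0.195804.
Step 4: Under H0, t = rho * sqrt((n-2)/(1-rho^2)) = 0.6314 ~ t(10).
Step 5: Two-sided p-value from the t-distribution with 10 df = 0.541936.
Step 6: alpha = 0.1. fail to reject H0.

rho = 0.1958, p = 0.541936, fail to reject H0 at alpha = 0.1.
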